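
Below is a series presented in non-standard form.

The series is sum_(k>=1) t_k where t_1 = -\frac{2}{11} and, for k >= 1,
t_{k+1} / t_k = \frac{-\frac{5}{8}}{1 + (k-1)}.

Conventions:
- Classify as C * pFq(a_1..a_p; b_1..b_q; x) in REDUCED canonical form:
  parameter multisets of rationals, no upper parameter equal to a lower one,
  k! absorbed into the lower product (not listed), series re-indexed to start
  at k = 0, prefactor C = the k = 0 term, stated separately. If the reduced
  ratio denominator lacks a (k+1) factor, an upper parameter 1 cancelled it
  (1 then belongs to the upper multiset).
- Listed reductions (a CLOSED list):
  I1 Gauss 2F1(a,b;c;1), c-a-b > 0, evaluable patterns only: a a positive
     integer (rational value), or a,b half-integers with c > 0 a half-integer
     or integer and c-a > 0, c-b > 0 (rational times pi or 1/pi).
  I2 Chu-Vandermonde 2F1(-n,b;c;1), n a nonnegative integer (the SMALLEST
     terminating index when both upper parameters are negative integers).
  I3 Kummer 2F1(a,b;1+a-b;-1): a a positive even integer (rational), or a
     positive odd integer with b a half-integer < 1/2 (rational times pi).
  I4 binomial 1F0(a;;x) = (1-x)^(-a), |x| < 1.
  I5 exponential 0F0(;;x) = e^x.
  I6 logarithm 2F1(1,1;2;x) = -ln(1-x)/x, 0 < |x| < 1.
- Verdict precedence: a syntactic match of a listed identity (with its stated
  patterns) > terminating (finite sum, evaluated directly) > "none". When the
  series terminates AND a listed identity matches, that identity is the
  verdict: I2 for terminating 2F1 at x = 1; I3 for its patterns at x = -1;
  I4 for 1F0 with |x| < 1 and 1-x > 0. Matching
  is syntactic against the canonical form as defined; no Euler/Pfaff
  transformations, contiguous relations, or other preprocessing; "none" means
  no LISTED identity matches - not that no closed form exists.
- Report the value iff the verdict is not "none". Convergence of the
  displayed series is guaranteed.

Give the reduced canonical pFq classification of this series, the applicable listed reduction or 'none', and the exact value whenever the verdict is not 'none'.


With C = -\frac{2}{11}: the canonical form is 0F0(-; -; -\frac{5}{8}). Verdict: the exponential series (I5) applies (the 0F0 exponential series at x = -\frac{5}{8}). Sum: \left(-\frac{2}{11}\right) \cdot e^{-\frac{5}{8}}.

Key observation: with t_0 = -\frac{2}{11}, factor the ratio over Q (prefactor -2/11): negated roots = parameters.
Step ratio: r(k) = -\frac{5}{8} * 1 / [(k+1)] ; factor over Q: parameters, x = -\frac{5}{8}, and C = -\frac{2}{11}.


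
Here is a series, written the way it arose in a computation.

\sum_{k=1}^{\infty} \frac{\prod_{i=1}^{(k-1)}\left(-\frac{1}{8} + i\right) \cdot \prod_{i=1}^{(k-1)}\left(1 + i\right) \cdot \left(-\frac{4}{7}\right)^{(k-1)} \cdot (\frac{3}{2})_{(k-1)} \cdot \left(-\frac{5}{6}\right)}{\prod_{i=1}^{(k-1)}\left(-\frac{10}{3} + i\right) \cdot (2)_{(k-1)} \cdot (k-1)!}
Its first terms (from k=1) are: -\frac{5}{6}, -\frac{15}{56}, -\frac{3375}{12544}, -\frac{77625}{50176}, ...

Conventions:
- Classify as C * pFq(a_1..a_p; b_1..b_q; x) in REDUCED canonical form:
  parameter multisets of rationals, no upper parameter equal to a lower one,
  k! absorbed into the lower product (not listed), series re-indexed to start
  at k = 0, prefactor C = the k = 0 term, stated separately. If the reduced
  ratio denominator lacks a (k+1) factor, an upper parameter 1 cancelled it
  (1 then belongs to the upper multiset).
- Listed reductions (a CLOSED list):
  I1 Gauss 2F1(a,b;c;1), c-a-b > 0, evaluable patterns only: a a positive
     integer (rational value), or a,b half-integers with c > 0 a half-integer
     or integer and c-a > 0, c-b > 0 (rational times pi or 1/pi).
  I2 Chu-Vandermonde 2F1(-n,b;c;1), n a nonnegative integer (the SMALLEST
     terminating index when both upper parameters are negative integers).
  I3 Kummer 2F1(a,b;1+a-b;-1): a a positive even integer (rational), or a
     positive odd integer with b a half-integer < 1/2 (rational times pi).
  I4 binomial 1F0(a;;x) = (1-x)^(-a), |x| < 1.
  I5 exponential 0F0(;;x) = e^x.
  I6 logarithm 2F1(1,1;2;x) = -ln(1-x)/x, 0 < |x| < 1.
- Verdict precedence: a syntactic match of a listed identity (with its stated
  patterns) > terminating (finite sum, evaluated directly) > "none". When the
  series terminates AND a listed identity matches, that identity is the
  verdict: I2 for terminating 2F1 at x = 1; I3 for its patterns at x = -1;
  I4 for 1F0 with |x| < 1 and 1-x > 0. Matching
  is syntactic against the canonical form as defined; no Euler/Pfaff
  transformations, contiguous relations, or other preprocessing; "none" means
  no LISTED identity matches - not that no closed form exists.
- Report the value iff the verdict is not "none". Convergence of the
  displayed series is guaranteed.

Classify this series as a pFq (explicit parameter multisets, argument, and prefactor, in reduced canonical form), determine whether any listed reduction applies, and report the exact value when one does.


Structural cue: t_0 = -\frac{5}{6} here, and the running product (prefactor -5/6) telescopes to a rising factorial.
Adjacent-term ratio: r(k) = -\frac{4}{7} * (k+\frac{7}{8}) (k+\frac{3}{2}) / [(k-\frac{7}{3}) (k+1)] - rational; roots negated = parameters, x = -\frac{4}{7}, C = -\frac{5}{6}.

Prefactor -\frac{5}{6}, argument -\frac{4}{7}: 2F1 with upper {\frac{7}{8}, \frac{3}{2}} over lower {-\frac{7}{3}}. Verdict: none. A 2F1 with upper {\frac{7}{8}, \frac{3}{2}} fits none of I1-I6 at x = -\frac{4}{7}; the sum runs forever.


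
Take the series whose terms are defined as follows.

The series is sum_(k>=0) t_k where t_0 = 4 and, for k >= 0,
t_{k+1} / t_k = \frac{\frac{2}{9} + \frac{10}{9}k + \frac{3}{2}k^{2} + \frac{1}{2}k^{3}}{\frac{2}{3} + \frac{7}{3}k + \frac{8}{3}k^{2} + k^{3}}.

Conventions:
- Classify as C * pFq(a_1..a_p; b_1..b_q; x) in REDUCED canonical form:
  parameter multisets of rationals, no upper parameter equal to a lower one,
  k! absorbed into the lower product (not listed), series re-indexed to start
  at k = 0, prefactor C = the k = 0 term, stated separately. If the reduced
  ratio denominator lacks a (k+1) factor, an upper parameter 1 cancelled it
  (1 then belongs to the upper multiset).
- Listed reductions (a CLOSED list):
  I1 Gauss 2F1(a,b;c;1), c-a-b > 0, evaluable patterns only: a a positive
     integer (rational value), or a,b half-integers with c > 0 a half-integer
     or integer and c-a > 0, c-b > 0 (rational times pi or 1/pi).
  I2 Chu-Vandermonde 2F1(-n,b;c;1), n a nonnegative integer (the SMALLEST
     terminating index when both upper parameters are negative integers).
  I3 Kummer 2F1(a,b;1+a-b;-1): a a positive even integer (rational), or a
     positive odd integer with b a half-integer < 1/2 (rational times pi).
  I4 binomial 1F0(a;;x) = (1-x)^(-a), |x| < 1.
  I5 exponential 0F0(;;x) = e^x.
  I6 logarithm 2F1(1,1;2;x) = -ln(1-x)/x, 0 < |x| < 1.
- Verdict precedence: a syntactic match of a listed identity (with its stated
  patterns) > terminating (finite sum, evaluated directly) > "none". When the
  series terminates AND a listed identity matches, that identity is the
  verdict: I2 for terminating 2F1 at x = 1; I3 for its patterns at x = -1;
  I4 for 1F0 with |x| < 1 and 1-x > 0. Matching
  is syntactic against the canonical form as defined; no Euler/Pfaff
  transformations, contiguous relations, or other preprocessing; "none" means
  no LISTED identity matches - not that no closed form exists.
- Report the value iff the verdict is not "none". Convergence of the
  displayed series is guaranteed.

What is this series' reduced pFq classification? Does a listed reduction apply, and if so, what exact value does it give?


At argument \frac{1}{2}: a 2F1 with upper {\frac{1}{3}, 2}, lower {1}, scaled by C = 4. Verdict: no listed reduction: x = \frac{1}{2} and upper {\frac{1}{3}, 2} fail every I1-I6 pattern.

The tell: t_0 = 4 here, and cancel k + 2/3 from the displayed ratio first; then C = 4, x = 1/2.
Step ratio: r(k) = \frac{1}{2} * (k+\frac{1}{3}) (k+2) / [(k+1) (k+1)] - rational in k, leading ratio \frac{1}{2}; with t_0 = 4, classification follows.


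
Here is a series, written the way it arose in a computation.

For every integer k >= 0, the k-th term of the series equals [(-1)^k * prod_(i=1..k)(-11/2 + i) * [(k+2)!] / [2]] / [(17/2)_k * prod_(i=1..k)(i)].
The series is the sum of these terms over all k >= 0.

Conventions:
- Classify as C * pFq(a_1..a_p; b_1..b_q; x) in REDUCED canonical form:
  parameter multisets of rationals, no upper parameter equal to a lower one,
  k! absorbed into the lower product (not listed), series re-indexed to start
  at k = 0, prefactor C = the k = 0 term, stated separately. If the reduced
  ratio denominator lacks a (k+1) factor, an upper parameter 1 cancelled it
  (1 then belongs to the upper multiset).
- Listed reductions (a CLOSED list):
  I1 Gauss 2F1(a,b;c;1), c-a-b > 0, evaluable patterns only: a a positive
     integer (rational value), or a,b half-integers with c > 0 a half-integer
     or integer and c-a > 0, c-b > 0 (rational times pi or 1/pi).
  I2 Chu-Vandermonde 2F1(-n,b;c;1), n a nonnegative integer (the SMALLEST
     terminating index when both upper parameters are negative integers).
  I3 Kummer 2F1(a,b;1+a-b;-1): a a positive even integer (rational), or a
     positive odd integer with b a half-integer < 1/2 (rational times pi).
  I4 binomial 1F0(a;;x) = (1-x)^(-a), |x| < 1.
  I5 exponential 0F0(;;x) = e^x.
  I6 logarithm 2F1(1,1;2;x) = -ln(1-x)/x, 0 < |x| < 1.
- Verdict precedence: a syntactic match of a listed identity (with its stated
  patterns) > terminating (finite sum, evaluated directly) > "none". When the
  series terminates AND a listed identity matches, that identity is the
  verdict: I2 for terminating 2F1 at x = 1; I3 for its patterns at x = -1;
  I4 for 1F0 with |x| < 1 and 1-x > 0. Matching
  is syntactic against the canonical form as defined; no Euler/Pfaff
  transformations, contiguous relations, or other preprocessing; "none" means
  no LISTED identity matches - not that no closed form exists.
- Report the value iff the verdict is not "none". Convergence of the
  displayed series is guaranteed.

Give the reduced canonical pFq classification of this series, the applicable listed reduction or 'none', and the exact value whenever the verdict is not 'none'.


The series (x = -1) is 2F1: upper {-9/2, 3}, lower {17/2}, prefactor 1. Verdict: this is the Kummer evaluation I3 (x = -1; c = 17/2 equals 1+a-b for upper {-9/2, 3}: listed pattern). Hence: (45045/32768) * pi.

Key observation: t_0 being 1, the running product (prefactor 1) telescopes to a rising factorial.
Step ratio: r(k) = (-1) * (k-9/2) (k+3) / [(k+17/2) (k+1)] - rational in k. x = (-1); t_0 = 1; negate the roots.


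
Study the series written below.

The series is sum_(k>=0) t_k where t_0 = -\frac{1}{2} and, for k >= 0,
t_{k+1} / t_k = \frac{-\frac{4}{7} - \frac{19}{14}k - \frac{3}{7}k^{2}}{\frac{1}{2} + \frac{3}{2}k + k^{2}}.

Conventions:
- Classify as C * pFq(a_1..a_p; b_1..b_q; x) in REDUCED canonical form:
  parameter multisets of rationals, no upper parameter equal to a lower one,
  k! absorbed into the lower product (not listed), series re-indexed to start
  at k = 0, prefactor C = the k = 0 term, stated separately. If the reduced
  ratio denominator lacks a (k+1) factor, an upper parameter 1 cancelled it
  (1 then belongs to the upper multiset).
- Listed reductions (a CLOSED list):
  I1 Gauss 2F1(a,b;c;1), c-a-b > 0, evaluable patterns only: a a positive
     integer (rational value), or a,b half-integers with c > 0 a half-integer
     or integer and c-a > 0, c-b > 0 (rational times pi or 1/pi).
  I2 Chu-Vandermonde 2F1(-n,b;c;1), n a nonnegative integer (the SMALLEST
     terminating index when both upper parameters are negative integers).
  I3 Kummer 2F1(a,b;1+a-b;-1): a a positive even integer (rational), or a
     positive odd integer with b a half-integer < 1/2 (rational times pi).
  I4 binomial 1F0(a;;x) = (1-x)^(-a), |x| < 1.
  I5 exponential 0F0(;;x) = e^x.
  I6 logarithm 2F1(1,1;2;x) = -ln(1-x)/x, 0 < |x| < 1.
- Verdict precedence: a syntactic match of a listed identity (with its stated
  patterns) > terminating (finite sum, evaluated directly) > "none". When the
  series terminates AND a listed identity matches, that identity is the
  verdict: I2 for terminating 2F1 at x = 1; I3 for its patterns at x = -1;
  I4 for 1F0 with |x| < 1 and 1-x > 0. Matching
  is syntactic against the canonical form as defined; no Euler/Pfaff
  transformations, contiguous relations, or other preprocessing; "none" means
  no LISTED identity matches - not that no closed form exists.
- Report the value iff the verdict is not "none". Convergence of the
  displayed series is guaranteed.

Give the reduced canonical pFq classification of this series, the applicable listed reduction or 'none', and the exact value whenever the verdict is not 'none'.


The series (x = -\frac{3}{7}) is 1F0: upper {\frac{8}{3}}, lower {-}, prefactor -\frac{1}{2}. Verdict: the I4 binomial reduction matches (the 1F0 binomial series: exponent -8/3, x = -\frac{3}{7}). Hence: \left(-\frac{1}{2}\right) \cdot \left(\frac{10}{7}\right)^{-\frac{8}{3}}.

Key step: t_0 = -\frac{1}{2} here, and the expanded ratio factors over Q; prefactor -1/2, roots give parameters.
Ratio: r(k) = -\frac{3}{7} * (k+\frac{8}{3}) / [(k+1)] - rational; roots negated = parameters, x = -\frac{3}{7}, C = -\frac{1}{2}.


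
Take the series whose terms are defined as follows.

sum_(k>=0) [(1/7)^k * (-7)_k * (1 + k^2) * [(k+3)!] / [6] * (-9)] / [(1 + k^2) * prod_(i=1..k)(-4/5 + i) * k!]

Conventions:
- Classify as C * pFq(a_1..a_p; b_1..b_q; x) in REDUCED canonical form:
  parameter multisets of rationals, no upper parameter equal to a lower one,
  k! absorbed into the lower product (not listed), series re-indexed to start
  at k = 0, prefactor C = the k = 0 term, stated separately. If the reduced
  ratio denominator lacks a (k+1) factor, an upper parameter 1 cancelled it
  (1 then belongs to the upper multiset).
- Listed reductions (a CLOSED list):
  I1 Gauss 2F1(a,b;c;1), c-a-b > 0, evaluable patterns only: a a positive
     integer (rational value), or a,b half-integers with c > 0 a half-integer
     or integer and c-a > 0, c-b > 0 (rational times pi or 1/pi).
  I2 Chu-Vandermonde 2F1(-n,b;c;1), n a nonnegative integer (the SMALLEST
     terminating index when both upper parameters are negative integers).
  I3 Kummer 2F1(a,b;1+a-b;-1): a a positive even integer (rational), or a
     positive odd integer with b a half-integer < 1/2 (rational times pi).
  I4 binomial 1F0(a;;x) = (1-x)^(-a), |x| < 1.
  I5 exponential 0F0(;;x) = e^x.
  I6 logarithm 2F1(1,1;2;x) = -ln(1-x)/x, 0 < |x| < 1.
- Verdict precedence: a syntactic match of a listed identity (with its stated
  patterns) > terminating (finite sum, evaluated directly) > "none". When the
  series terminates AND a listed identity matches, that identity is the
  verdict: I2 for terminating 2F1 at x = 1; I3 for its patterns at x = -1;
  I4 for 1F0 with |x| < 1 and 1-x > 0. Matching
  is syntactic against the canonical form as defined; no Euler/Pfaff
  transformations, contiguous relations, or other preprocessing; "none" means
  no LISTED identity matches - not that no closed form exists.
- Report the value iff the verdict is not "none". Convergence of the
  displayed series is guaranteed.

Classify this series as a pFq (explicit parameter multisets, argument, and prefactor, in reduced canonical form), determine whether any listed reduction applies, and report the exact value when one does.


At argument 1/7: a 2F1 with upper {-7, 4}, lower {1/5}, scaled by C = -9. Verdict: terminating. With -7 upstairs the series is a 8-term polynomial sum; evaluated term by term. Hence: 3220004367/1123312652.

First insight: t_0 = -9 here, and striking the common factor k^2 + 1 reduces the term (C = -9).
Adjacent-term ratio: r(k) = (1/7) * (k-7) (k+4) / [(k+1/5) (k+1)] ; factor over Q: parameters, x = (1/7), and C = -9.


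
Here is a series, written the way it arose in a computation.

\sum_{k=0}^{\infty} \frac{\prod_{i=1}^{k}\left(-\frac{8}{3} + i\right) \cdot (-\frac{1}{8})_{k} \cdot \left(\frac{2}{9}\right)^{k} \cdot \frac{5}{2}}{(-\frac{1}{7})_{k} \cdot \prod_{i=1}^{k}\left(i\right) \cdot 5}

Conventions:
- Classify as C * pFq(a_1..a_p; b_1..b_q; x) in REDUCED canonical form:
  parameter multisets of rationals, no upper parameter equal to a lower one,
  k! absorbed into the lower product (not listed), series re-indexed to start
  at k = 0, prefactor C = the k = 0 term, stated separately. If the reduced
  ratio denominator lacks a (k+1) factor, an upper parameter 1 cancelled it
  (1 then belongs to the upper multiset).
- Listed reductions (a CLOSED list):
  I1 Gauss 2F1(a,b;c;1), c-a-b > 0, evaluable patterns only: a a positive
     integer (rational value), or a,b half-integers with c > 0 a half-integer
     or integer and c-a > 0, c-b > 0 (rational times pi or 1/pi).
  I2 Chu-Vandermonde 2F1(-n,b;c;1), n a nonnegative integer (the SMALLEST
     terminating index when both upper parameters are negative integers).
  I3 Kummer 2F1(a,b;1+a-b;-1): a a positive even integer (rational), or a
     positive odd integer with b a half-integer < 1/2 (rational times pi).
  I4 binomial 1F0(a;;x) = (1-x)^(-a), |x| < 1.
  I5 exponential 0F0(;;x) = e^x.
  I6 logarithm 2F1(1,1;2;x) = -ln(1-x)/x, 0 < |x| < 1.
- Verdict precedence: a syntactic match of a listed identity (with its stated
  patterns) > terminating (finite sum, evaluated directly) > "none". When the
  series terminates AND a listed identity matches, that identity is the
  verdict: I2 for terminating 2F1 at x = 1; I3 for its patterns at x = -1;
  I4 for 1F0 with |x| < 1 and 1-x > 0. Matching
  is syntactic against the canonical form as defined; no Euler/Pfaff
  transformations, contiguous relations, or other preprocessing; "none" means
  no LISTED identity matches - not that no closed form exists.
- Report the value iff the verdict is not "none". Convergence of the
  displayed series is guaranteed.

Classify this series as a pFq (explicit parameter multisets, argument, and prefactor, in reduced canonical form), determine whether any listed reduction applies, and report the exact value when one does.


The series (x = \frac{2}{9}) is 2F1: upper {-\frac{5}{3}, -\frac{1}{8}}, lower {-\frac{1}{7}}, prefactor \frac{1}{2}. Verdict: no listed reduction: x = \frac{2}{9} and upper {-\frac{5}{3}, -\frac{1}{8}} fail every I1-I6 pattern.

The tell: t_0 = \frac{1}{2} here, and the constant factors (prefactor 1/2) combine into one prefactor.
Consecutive-term ratio: r(k) = \frac{2}{9} * (k-\frac{5}{3}) (k-\frac{1}{8}) / [(k-\frac{1}{7}) (k+1)] - rational in k, leading ratio \frac{2}{9}; with t_0 = \frac{1}{2}, classification follows.


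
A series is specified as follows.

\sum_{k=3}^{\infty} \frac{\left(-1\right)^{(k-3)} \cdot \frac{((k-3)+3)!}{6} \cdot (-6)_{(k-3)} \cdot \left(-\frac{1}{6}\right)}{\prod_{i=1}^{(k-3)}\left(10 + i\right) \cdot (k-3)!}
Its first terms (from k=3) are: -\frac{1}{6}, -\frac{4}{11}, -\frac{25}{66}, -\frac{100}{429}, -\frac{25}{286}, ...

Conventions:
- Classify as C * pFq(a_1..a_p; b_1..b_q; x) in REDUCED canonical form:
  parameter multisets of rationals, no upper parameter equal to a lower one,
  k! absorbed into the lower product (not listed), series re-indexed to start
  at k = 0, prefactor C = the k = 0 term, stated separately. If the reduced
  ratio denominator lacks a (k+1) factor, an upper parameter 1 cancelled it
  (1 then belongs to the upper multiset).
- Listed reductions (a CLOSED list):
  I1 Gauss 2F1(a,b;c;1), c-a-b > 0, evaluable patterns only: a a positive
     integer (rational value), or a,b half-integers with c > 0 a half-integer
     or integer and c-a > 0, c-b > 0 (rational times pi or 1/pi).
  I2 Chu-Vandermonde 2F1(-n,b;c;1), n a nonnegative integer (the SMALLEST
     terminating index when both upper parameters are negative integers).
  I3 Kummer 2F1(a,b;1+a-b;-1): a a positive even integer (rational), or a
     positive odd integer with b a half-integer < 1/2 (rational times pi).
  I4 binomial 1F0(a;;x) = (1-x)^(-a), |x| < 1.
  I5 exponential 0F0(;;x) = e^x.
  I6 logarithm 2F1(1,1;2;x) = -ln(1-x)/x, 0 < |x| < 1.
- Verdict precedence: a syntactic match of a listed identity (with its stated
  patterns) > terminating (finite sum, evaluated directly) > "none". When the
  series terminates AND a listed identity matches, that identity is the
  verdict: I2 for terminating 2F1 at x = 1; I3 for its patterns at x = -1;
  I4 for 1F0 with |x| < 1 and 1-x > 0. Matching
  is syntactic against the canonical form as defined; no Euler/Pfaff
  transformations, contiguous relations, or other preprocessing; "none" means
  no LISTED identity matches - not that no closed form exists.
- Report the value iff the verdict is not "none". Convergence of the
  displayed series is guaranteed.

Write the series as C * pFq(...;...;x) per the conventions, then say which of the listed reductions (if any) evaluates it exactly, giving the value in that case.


Classification (C = -\frac{1}{6}): 2F1 with upper {-6, 4}, lower {11}, argument x = -1. Verdict: Kummer's theorem (I3) applies (x = -1; c = 11 equals 1+a-b for upper {-6, 4}: listed pattern). Sum: -\frac{5}{4}.

The tell: from the first term -\frac{1}{6}: the factorial ratio (C = -1/6, x = -1) (k+a-1)!/(a-1)! is a rising factorial (a)_k.
Consecutive-term ratio: r(k) = -1 * (k-6) (k+4) / [(k+11) (k+1)] - rational in k. x = -1; t_0 = -\frac{1}{6}; negate the roots.


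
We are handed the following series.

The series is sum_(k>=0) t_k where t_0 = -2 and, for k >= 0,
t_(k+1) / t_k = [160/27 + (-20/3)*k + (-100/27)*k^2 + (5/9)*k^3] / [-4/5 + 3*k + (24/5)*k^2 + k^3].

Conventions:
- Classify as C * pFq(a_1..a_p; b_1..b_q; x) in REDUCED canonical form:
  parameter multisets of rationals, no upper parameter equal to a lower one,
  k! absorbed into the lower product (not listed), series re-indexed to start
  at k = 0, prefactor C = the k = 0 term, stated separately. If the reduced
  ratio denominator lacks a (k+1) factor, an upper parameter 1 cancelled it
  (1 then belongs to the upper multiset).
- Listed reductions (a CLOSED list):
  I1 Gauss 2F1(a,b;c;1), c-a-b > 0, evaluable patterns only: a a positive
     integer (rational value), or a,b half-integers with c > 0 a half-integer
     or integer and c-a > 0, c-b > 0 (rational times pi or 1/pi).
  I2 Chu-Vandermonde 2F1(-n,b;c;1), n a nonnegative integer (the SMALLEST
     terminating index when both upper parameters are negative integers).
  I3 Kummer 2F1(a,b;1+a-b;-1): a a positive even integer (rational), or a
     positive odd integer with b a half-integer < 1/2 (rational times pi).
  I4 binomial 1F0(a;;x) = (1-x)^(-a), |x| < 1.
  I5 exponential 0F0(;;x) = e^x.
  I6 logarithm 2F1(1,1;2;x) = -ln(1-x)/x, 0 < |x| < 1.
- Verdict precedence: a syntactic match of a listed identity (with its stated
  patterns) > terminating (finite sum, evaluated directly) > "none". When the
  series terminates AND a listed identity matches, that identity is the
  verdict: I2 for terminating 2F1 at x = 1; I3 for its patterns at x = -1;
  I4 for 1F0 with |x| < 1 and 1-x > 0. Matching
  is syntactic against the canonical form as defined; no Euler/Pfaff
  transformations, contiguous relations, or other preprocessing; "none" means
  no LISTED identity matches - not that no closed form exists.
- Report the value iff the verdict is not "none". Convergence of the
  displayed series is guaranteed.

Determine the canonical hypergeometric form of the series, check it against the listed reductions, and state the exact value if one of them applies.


The tell: with t_0 = -2, the expanded ratio factors over Q; C = -2, x = 5/9, roots give parameters.
Step ratio: r(k) = (5/9) * (k-8) (k-2/3) (k+2) / [(k-1/5) (k+4) (k+1)] - rational; roots negated = parameters, x = (5/9), C = -2.

This is -2 * 3F2(-8, -2/3, 2; -1/5, 4; 5/9) in reduced canonical form. Verdict: terminating. (-8)_k vanishes past k = 8, leaving a 9-term sum, computed directly. Value: 229541228342130757/27569076774056334.


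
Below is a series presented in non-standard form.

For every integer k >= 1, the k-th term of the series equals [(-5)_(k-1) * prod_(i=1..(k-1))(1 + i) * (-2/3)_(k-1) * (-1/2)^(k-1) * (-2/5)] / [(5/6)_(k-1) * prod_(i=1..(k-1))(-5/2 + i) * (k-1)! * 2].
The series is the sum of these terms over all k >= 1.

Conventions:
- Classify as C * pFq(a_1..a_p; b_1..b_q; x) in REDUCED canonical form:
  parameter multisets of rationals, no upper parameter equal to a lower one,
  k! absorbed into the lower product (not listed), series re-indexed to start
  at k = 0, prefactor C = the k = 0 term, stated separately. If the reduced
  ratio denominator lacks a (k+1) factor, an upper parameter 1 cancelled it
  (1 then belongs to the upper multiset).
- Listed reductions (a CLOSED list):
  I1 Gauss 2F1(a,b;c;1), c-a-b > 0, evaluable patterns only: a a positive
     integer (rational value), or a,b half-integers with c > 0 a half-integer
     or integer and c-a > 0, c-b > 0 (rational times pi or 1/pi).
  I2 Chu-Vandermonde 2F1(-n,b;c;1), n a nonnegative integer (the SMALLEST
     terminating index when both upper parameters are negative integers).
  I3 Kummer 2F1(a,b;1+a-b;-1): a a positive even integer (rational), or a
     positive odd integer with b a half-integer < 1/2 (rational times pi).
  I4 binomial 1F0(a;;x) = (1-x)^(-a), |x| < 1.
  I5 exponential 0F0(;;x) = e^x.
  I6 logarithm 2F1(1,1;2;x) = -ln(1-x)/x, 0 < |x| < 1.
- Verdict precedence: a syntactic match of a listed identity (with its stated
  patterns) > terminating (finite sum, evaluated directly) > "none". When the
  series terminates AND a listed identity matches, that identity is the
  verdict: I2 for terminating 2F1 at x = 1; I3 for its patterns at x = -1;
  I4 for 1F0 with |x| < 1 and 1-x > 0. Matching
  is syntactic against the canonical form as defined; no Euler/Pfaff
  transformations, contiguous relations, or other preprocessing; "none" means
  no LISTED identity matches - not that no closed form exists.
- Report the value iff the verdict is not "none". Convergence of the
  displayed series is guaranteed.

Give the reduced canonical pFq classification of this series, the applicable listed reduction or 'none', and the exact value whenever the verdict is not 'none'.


Prefactor -1/5, argument -1/2: 3F2 with upper {-5, -2/3, 2} over lower {-3/2, 5/6}. Verdict: terminating at k = 5: the factor (-5)_k kills every later term; summing the 6 survivors is exact. Value: 270631/170085.

Key step: t_0 being -1/5, the lower running product (C = -1/5, x = -1/2) is a rising factorial.
Adjacent-term ratio: r(k) = (-1/2) * (k-5) (k-2/3) (k+2) / [(k-3/2) (k+5/6) (k+1)] - poly over poly, x = (-1/2) from leading terms; C = -1/5 at k = 0.


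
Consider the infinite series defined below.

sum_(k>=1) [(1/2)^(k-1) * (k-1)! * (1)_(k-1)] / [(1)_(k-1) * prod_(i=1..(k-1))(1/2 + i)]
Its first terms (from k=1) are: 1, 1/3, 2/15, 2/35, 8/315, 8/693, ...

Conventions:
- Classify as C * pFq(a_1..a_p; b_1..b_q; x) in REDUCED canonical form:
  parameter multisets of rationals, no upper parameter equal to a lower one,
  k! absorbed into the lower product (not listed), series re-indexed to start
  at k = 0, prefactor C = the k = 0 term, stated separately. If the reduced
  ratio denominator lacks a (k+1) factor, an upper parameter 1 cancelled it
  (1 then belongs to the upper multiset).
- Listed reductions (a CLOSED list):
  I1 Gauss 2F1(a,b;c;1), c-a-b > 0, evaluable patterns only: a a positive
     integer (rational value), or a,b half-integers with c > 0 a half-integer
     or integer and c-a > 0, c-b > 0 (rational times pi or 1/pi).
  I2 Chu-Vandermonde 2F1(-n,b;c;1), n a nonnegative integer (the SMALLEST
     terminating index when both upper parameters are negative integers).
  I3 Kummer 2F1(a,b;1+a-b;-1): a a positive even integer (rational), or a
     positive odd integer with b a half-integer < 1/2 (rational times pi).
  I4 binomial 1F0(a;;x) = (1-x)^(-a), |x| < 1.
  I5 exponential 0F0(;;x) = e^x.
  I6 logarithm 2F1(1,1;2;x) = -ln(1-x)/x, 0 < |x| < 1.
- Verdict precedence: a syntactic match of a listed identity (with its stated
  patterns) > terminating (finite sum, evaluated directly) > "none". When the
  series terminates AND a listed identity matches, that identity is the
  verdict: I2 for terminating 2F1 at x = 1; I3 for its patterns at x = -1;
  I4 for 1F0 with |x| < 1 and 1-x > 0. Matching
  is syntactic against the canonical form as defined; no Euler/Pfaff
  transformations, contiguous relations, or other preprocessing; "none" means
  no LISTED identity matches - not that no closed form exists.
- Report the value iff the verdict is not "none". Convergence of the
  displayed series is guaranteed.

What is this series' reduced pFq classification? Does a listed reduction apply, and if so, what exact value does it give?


Reduced: x = 1/2, 2F1, upper = {1, 1}, lower = {3/2}, C = 1. Verdict: none. Every listed pattern misses the 2F1 form at 1/2, upper {1, 1}.

Structural cue: t_0 being 1, (1)_k (C = 1) is k! itself.
Term ratio: r(k) = (1/2) * (k+1) (k+1) / [(k+3/2) (k+1)] ; factor over Q: parameters, x = (1/2), and C = 1.


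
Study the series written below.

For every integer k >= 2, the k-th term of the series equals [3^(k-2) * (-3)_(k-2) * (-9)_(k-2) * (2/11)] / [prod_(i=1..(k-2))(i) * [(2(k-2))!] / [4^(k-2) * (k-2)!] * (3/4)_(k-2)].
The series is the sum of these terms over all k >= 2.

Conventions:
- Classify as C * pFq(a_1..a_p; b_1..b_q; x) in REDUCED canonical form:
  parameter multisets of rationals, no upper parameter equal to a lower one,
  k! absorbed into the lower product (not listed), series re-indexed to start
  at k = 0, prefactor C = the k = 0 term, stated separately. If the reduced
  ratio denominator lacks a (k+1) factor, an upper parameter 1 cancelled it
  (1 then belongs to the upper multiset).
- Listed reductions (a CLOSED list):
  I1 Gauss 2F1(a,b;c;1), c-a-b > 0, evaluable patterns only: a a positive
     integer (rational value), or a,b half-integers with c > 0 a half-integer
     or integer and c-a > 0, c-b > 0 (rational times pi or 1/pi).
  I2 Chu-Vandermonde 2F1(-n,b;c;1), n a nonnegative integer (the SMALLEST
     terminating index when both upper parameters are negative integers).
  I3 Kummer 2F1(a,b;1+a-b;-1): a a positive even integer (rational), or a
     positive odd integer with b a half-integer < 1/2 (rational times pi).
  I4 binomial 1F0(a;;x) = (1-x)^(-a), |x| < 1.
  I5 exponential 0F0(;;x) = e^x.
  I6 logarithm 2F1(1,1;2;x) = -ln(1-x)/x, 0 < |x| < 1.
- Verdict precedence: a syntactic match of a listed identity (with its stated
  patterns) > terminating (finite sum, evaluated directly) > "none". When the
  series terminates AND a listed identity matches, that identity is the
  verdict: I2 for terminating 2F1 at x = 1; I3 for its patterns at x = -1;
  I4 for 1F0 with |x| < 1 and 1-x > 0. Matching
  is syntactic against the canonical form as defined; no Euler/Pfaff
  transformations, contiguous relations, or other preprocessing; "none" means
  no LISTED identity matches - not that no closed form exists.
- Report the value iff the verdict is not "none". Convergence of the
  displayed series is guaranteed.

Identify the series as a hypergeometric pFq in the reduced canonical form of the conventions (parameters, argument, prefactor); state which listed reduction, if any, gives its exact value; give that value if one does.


Classification (C = 2/11): 2F2 with upper {-9, -3}, lower {1/2, 3/4}, argument x = 3. Verdict: terminating - upper -3 stops the sum at k = 3; the 4 terms are added exactly. Exact value: 3236018/4235.

The tell: from the first term 2/11: the lower (2k)!/(4^k k!) block (C = 2/11, x = 3) is (1/2)_k.
Consecutive-term ratio: r(k) = 3 * (k-9) (k-3) / [(k+1/2) (k+3/4) (k+1)] - rational; roots negated = parameters, x = 3, C = 2/11.


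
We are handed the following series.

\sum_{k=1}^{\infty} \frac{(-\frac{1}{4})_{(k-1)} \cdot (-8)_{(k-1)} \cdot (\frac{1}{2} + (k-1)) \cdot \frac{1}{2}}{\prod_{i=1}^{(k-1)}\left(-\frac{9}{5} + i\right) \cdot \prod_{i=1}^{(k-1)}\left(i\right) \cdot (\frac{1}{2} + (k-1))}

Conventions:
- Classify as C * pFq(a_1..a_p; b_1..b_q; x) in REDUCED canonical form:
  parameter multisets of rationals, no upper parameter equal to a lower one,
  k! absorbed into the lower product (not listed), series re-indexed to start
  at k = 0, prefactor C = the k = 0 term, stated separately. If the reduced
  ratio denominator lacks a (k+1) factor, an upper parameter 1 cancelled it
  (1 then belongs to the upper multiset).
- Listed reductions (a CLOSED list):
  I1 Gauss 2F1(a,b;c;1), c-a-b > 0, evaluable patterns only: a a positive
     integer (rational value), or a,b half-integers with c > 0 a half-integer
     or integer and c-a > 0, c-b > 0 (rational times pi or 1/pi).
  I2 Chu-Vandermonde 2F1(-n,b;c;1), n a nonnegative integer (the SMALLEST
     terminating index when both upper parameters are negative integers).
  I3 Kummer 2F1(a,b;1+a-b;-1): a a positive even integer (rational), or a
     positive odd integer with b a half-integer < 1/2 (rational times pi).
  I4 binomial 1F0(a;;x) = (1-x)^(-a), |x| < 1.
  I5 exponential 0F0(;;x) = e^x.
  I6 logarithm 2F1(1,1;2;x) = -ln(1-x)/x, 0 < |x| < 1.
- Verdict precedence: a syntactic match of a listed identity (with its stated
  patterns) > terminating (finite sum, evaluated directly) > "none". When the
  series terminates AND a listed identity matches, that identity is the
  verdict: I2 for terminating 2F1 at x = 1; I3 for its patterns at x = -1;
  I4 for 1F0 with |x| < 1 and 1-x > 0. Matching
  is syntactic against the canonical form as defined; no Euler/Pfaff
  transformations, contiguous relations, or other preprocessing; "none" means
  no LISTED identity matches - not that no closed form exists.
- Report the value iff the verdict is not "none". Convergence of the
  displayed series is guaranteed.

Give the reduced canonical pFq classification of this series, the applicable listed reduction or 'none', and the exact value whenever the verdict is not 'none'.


With C = \frac{1}{2}: the canonical form is 2F1(-8, -\frac{1}{4}; -\frac{4}{5}; 1). Verdict (x = 1): Vandermonde's identity (I2) applies (terminating 2F1 at x = 1 with n = 8, b = -1/4, c = -\frac{4}{5}). Value: \frac{17528766003}{13522436096}.

Key step: with t_0 = \frac{1}{2}, the product of the first k integers (prefactor 1/2) is k!.
Adjacent-term ratio: r(k) = 1 * (k-8) (k-\frac{1}{4}) / [(k-\frac{4}{5}) (k+1)] - poly over poly, x = 1 from leading terms; C = \frac{1}{2} at k = 0.


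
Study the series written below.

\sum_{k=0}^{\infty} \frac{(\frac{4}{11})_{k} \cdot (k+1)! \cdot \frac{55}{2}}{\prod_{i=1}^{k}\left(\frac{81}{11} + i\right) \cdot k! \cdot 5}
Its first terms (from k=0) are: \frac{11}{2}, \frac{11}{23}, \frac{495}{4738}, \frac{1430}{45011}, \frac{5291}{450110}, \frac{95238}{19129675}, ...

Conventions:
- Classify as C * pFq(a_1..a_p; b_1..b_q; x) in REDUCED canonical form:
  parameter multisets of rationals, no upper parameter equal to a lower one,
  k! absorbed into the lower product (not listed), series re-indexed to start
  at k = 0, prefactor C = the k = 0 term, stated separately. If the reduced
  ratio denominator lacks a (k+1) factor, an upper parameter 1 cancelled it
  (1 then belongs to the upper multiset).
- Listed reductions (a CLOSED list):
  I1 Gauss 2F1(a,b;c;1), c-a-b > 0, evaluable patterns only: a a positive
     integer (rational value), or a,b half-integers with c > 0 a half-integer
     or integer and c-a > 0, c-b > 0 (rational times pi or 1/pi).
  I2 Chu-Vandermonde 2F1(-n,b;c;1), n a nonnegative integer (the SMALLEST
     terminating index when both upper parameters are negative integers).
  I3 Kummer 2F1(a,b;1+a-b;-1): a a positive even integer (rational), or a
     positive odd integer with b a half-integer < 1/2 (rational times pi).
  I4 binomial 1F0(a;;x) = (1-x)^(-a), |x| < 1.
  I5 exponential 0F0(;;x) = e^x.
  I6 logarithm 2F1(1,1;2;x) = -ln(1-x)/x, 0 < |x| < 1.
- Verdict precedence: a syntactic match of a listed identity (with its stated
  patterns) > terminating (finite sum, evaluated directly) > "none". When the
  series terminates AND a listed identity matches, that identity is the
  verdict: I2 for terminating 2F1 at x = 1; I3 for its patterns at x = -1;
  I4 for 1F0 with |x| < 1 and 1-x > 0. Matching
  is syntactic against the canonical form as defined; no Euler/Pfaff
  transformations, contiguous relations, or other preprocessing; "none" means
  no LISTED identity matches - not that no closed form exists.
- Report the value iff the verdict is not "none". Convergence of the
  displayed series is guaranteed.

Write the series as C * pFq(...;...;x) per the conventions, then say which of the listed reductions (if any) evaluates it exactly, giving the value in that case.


The tell: t_0 being \frac{11}{2}, the constant factors (prefactor 11/2) combine into one prefactor.
Ratio: r(k) = 1 * (k+\frac{4}{11}) (k+2) / [(k+\frac{92}{11}) (k+1)] - rational in k, leading ratio 1; with t_0 = \frac{11}{2}, classification follows.

Classification (C = \frac{11}{2}): 2F1 with upper {\frac{4}{11}, 2}, lower {\frac{92}{11}}, argument x = 1. Verdict: this is Gauss (I1, integer-parameter pattern) (x = 1: the Gamma ratio telescopes since c-a-b = 6 > 0 and a = 2 in Z>0). Sum: \frac{135}{22}.


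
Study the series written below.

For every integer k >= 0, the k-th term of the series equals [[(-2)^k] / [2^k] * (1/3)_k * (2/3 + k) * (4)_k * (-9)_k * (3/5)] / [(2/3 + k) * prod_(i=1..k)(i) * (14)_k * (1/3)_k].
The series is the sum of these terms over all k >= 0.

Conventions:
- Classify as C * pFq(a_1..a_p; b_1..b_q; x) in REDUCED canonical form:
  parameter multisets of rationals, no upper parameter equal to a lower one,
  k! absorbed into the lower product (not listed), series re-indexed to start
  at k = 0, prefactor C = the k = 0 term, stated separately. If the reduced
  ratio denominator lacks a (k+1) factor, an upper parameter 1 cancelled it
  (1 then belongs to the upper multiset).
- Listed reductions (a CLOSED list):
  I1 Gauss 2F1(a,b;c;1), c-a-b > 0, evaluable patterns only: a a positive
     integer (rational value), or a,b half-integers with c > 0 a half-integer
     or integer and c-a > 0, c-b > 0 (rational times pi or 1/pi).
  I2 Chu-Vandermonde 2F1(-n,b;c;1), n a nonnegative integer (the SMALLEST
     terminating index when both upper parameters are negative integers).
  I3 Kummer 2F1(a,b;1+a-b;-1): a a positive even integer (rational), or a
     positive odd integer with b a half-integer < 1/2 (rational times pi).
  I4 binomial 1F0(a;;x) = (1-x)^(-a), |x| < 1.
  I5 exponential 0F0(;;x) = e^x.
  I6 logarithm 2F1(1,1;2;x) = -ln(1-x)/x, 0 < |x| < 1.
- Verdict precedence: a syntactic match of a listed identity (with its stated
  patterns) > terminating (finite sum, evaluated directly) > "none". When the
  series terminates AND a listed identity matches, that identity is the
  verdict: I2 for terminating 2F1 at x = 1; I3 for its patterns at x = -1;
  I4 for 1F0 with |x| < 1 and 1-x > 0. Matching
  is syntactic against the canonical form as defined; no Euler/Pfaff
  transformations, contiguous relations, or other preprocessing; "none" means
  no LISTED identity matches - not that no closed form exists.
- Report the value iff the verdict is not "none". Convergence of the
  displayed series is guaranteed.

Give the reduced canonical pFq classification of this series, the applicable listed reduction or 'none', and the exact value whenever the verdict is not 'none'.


At argument -1: a 2F1 with upper {-9, 4}, lower {14}, scaled by C = 3/5. Verdict (x = -1): Kummer (I3) applies (x = -1; c = 14 equals 1+a-b for upper {-9, 4}: listed pattern). Hence: 39/5.

First insight: t_0 being 3/5, the product of the first k integers (C = 3/5, x = -1) is k!.
Term ratio: r(k) = (-1) * (k-9) (k+4) / [(k+14) (k+1)] - rational in k, leading ratio (-1); with t_0 = 3/5, classification follows.


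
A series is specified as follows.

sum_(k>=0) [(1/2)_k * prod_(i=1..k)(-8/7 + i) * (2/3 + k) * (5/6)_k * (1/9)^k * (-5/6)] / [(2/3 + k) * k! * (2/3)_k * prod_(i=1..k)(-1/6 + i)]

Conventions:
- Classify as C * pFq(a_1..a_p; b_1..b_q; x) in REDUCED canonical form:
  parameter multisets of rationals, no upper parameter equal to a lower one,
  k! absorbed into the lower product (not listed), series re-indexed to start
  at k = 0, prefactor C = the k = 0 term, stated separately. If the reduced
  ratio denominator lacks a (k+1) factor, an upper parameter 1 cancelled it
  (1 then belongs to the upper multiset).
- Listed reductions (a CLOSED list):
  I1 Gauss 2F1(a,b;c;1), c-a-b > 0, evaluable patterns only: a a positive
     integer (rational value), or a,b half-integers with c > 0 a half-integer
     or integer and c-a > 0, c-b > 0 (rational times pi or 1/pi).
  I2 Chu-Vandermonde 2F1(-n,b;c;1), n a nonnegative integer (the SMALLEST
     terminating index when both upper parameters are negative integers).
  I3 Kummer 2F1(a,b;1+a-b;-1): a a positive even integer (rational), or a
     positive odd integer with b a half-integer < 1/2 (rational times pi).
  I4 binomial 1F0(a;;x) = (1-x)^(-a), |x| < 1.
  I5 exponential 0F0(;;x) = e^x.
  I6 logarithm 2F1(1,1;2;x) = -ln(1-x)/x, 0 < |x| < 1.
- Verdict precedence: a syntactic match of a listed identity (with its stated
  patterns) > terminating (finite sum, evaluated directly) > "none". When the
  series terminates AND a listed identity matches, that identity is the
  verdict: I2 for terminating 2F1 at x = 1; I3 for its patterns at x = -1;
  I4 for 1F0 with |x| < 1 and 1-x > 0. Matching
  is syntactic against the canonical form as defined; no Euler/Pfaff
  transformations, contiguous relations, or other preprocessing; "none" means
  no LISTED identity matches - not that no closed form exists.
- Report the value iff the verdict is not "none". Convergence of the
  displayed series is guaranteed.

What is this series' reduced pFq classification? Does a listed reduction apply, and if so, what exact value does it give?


The series (x = 1/9) is 2F1: upper {-1/7, 1/2}, lower {2/3}, prefactor -5/6. Verdict: none. No listed pattern accepts 2F1(-1/7, 1/2; 2/3; 1/9).

Key observation: t_0 = -5/6 here, and the lower running product (prefactor -5/6) is a rising factorial.
Ratio: r(k) = (1/9) * (k-1/7) (k+1/2) / [(k+2/3) (k+1)] - rational in k, leading ratio (1/9); with t_0 = -5/6, classification follows.
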